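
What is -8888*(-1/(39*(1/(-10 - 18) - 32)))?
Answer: -248864/34983 ≈ -7.1139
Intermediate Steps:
-8888*(-1/(39*(1/(-10 - 18) - 32))) = -8888*(-1/(39*(1/(-28) - 32))) = -8888*(-1/(39*(-1/28 - 32))) = -8888/((-39*(-897/28))) = -8888/34983/28 = -8888*28/34983 = -248864/34983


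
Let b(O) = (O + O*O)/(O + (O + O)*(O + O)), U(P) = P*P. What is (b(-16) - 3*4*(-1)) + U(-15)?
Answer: 4982/21 ≈ 237.24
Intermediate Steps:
U(P) = P**2
b(O) = (O + O**2)/(O + 4*O**2) (b(O) = (O + O**2)/(O + (2*O)*(2*O)) = (O + O**2)/(O + 4*O**2))
(b(-16) - 3*4*(-1)) + U(-15) = ((1 - 16)/(1 + 4*(-16)) - 3*4*(-1)) + (-15)**2 = (-15/(1 - 64) - 12*(-1)) + 225 = (-15/(-63) + 12) + 225 = (-1/63*(-15) + 12) + 225 = (5/21 + 12) + 225 = 257/21 + 225 = 4982/21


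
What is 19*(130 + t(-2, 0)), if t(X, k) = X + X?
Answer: 2394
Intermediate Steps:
t(X, k) = 2*X
19*(130 + t(-2, 0)) = 19*(130 + 2*(-2)) = 19*(130 - 4) = 19*126 = 2394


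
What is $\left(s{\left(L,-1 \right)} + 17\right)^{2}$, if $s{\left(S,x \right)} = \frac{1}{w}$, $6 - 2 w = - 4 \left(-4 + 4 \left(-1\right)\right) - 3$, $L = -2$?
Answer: $\frac{151321}{529} \approx 286.05$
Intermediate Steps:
$w = - \frac{23}{2}$ ($w = 3 - \frac{- 4 \left(-4 + 4 \left(-1\right)\right) - 3}{2} = 3 - \frac{- 4 \left(-4 - 4\right) - 3}{2} = 3 - \frac{\left(-4\right) \left(-8\right) - 3}{2} = 3 - \frac{32 - 3}{2} = 3 - \frac{29}{2} = - \frac{23}{2} \approx -11.5$)
$s{\left(S,x \right)} = - \frac{2}{23}$ ($s{\left(S,x \right)} = \frac{1}{- \frac{23}{2}} = - \frac{2}{23}$)
$\left(s{\left(L,-1 \right)} + 17\right)^{2} = \left(- \frac{2}{23} + 17\right)^{2} = \left(\frac{389}{23}\right)^{2} = \frac{151321}{529}$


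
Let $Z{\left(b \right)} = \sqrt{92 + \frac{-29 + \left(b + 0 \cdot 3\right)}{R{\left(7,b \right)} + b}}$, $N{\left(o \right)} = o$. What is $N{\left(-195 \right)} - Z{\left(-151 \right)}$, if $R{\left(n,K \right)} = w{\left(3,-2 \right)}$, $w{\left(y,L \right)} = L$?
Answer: $-195 - \frac{12 \sqrt{187}}{17} \approx -204.65$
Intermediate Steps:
$R{\left(n,K \right)} = -2$
$Z{\left(b \right)} = \sqrt{92 + \frac{-29 + b}{-2 + b}}$ ($Z{\left(b \right)} = \sqrt{92 + \frac{-29 + \left(b + 0 \cdot 3\right)}{-2 + b}} = \sqrt{92 + \frac{-29 + \left(b + 0\right)}{-2 + b}} = \sqrt{92 + \frac{-29 + b}{-2 + b}}$)
$N{\left(-195 \right)} - Z{\left(-151 \right)} = -195 - \sqrt{3} \sqrt{\frac{-71 + 31 \left(-151\right)}{-2 - 151}} = -195 - \sqrt{3} \sqrt{\frac{-71 - 4681}{-153}} = -195 - \sqrt{3} \sqrt{\left(- \frac{1}{153}\right) \left(-4752\right)} = -195 - \sqrt{3} \sqrt{\frac{528}{17}} = -195 - \sqrt{3} \frac{4 \sqrt{561}}{17} = -195 - \frac{12 \sqrt{187}}{17}$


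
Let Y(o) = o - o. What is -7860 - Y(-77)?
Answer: -7860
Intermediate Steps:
Y(o) = 0
-7860 - Y(-77) = -7860 - 1*0 = -7860 + 0 = -7860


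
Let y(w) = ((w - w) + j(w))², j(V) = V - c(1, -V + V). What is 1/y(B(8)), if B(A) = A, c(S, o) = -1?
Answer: 1/81 ≈ 0.012346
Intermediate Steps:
j(V) = 1 + V (j(V) = V - 1*(-1) = V + 1 = 1 + V)
y(w) = (1 + w)² (y(w) = ((w - w) + (1 + w))² = (0 + (1 + w))² = (1 + w)²)
1/y(B(8)) = 1/((1 + 8)²) = 1/(9²) = 1/81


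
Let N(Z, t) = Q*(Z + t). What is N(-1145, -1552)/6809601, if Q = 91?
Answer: -81809/2269867 ≈ -0.036041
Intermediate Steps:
N(Z, t) = 91*Z + 91*t (N(Z, t) = 91*(Z + t) = 91*Z + 91*t)
N(-1145, -1552)/6809601 = (91*(-1145) + 91*(-1552))/6809601 = (-104195 - 141232)*(1/6809601) = -245427*1/6809601 = -81809/2269867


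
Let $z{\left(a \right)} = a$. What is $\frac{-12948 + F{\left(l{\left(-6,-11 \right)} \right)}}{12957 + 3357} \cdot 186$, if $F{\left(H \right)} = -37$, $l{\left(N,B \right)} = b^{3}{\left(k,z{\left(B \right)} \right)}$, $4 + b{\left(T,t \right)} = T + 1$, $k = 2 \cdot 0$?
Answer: $- \frac{402535}{2719} \approx -148.05$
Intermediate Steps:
$k = 0$
$b{\left(T,t \right)} = -3 + T$ ($b{\left(T,t \right)} = -4 + \left(T + 1\right) = -4 + \left(1 + T\right) = -3 + T$)
$l{\left(N,B \right)} = -27$ ($l{\left(N,B \right)} = \left(-3 + 0\right)^{3} = \left(-3\right)^{3} = -27$)
$\frac{-12948 + F{\left(l{\left(-6,-11 \right)} \right)}}{12957 + 3357} \cdot 186 = \frac{-12948 - 37}{12957 + 3357} \cdot 186 = - \frac{12985}{16314} \cdot 186 = \left(-12985\right) \frac{1}{16314} \cdot 186 = \left(- \frac{12985}{16314}\right) 186 = - \frac{402535}{2719}$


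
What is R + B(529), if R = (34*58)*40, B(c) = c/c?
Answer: 78881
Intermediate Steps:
B(c) = 1
R = 78880 (R = 1972*40 = 78880)
R + B(529) = 78880 + 1 = 78881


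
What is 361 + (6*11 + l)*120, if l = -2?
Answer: 8041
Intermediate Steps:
361 + (6*11 + l)*120 = 361 + (6*11 - 2)*120 = 361 + (66 - 2)*120 = 361 + 64*120 = 361 + 7680 = 8041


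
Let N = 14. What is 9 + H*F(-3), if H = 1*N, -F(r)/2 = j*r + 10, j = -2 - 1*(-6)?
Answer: 65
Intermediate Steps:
j = 4 (j = -2 + 6 = 4)
F(r) = -20 - 8*r (F(r) = -2*(4*r + 10) = -2*(10 + 4*r) = -20 - 8*r)
H = 14 (H = 1*14 = 14)
9 + H*F(-3) = 9 + 14*(-20 - 8*(-3)) = 9 + 14*(-20 + 24) = 9 + 14*4 = 9 + 56 = 65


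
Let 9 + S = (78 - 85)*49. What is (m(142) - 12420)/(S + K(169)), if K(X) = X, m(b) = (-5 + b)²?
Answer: -6349/183 ≈ -34.694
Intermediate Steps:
S = -352 (S = -9 + (78 - 85)*49 = -9 - 7*49 = -9 - 343 = -352)
(m(142) - 12420)/(S + K(169)) = ((-5 + 142)² - 12420)/(-352 + 169) = (137² - 12420)/(-183) = (18769 - 12420)*(-1/183) = 6349*(-1/183) = -6349/183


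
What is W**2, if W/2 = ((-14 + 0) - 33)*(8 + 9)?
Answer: 2553604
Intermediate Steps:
W = -1598 (W = 2*(((-14 + 0) - 33)*(8 + 9)) = 2*((-14 - 33)*17) = 2*(-47*17) = 2*(-799) = -1598)
W**2 = (-1598)**2 = 2553604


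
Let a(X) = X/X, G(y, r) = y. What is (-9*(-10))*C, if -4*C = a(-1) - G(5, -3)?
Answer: 90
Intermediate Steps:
a(X) = 1
C = 1 (C = -(1 - 1*5)/4 = -(1 - 5)/4 = -¼*(-4) = 1)
(-9*(-10))*C = -9*(-10)*1 = 90*1 = 90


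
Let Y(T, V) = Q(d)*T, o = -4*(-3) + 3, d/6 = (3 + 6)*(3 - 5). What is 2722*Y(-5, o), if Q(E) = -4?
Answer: 54440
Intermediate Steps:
d = -108 (d = 6*((3 + 6)*(3 - 5)) = 6*(9*(-2)) = 6*(-18) = -108)
o = 15 (o = 12 + 3 = 15)
Y(T, V) = -4*T
2722*Y(-5, o) = 2722*(-4*(-5)) = 2722*20 = 54440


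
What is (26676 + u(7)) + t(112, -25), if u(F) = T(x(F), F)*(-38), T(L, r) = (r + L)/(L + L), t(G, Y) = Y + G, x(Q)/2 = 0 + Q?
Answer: 53469/2 ≈ 26735.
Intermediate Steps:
x(Q) = 2*Q (x(Q) = 2*(0 + Q) = 2*Q)
t(G, Y) = G + Y
T(L, r) = (L + r)/(2*L) (T(L, r) = (L + r)/((2*L)) = (L + r)*(1/(2*L)) = (L + r)/(2*L))
u(F) = -57/2 (u(F) = ((2*F + F)/(2*((2*F))))*(-38) = ((1/(2*F))*(3*F)/2)*(-38) = (3/4)*(-38) = -57/2)
(26676 + u(7)) + t(112, -25) = (26676 - 57/2) + (112 - 25) = 53295/2 + 87 = 53469/2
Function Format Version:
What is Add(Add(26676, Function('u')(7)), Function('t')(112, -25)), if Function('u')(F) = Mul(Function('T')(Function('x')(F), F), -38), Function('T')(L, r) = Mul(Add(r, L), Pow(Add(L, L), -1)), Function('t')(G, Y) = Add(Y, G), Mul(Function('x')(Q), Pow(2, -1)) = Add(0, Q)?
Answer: Rational(53469, 2) ≈ 26735.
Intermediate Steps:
Function('x')(Q) = Mul(2, Q) (Function('x')(Q) = Mul(2, Add(0, Q)) = Mul(2, Q))
Function('t')(G, Y) = Add(G, Y)
Function('T')(L, r) = Mul(Rational(1, 2), Pow(L, -1), Add(L, r)) (Function('T')(L, r) = Mul(Add(L, r), Pow(Mul(2, L), -1)) = Mul(Add(L, r), Mul(Rational(1, 2), Pow(L, -1))) = Mul(Rational(1, 2), Pow(L, -1), Add(L, r)))
Function('u')(F) = Rational(-57, 2) (Function('u')(F) = Mul(Mul(Rational(1, 2), Pow(Mul(2, F), -1), Add(Mul(2, F), F)), -38) = Mul(Mul(Rational(1, 2), Mul(Rational(1, 2), Pow(F, -1)), Mul(3, F)), -38) = Mul(Rational(3, 4), -38) = Rational(-57, 2))
Add(Add(26676, Function('u')(7)), Function('t')(112, -25)) = Add(Add(26676, Rational(-57, 2)), Add(112, -25)) = Add(Rational(53295, 2), 87) = Rational(53469, 2)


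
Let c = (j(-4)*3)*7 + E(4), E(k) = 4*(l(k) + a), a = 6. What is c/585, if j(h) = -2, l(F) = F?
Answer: -2/585 ≈ -0.0034188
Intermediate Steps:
E(k) = 24 + 4*k (E(k) = 4*(k + 6) = 4*(6 + k) = 24 + 4*k)
c = -2 (c = -2*3*7 + (24 + 4*4) = -6*7 + (24 + 16) = -42 + 40 = -2)
c/585 = -2/585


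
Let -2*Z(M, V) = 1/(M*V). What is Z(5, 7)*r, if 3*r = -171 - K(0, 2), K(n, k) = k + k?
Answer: ⅚ ≈ 0.83333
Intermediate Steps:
K(n, k) = 2*k
Z(M, V) = -1/(2*M*V) (Z(M, V) = -1/(M*V)/2 = -1/(2*M*V))
r = -175/3 (r = (-171 - 2*2)/3 = (-171 - 1*4)/3 = (-171 - 4)/3 = (⅓)*(-175) = -175/3 ≈ -58.333)
Z(5, 7)*r = -½/(5*7)*(-175/3) = -½*⅕*⅐*(-175/3) = -1/70*(-175/3) = ⅚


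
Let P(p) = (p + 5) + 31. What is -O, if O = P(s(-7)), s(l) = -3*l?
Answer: -57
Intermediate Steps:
P(p) = 36 + p (P(p) = (5 + p) + 31 = 36 + p)
O = 57 (O = 36 - 3*(-7) = 36 + 21 = 57)
-O = -1*57 = -57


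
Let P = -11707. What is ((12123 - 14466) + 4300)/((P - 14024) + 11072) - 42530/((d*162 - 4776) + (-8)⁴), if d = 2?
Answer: 311375289/2609302 ≈ 119.33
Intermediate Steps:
((12123 - 14466) + 4300)/((P - 14024) + 11072) - 42530/((d*162 - 4776) + (-8)⁴) = ((12123 - 14466) + 4300)/((-11707 - 14024) + 11072) - 42530/((2*162 - 4776) + (-8)⁴) = (-2343 + 4300)/(-25731 + 11072) - 42530/((324 - 4776) + 4096) = 1957/(-14659) - 42530/(-4452 + 4096) = 1957*(-1/14659) - 42530/(-356) = -1957/14659 - 42530*(-1/356) = -1957/14659 + 21265/178 = 311375289/2609302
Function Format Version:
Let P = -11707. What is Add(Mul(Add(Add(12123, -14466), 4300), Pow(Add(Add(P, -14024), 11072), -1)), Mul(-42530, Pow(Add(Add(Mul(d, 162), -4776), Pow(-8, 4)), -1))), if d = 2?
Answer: Rational(311375289, 2609302) ≈ 119.33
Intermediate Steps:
Add(Mul(Add(Add(12123, -14466), 4300), Pow(Add(Add(P, -14024), 11072), -1)), Mul(-42530, Pow(Add(Add(Mul(d, 162), -4776), Pow(-8, 4)), -1))) = Add(Mul(Add(Add(12123, -14466), 4300), Pow(Add(Add(-11707, -14024), 11072), -1)), Mul(-42530, Pow(Add(Add(Mul(2, 162), -4776), Pow(-8, 4)), -1))) = Add(Mul(Add(-2343, 4300), Pow(Add(-25731, 11072), -1)), Mul(-42530, Pow(Add(Add(324, -4776), 4096), -1))) = Add(Mul(1957, Pow(-14659, -1)), Mul(-42530, Pow(Add(-4452, 4096), -1))) = Add(Mul(1957, Rational(-1, 14659)), Mul(-42530, Pow(-356, -1))) = Add(Rational(-1957, 14659), Mul(-42530, Rational(-1, 356))) = Add(Rational(-1957, 14659), Rational(21265, 178)) = Rational(311375289, 2609302)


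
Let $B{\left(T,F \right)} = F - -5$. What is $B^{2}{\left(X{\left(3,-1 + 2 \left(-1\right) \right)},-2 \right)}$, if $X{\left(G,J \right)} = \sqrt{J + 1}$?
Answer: $9$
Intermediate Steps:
$X{\left(G,J \right)} = \sqrt{1 + J}$
$B{\left(T,F \right)} = 5 + F$ ($B{\left(T,F \right)} = F + 5 = 5 + F$)
$B^{2}{\left(X{\left(3,-1 + 2 \left(-1\right) \right)},-2 \right)} = \left(5 - 2\right)^{2} = 3^{2} = 9$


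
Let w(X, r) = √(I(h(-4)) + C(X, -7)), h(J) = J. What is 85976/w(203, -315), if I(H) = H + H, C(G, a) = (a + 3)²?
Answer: 21494*√2 ≈ 30397.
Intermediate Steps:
C(G, a) = (3 + a)²
I(H) = 2*H
w(X, r) = 2*√2 (w(X, r) = √(2*(-4) + (3 - 7)²) = √(-8 + (-4)²) = √(-8 + 16) = √8 = 2*√2)
85976/w(203, -315) = 85976/((2*√2)) = 85976*(√2/4) = 21494*√2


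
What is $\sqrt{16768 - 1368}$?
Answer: $10 \sqrt{154} \approx 124.1$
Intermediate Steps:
$\sqrt{16768 - 1368} = \sqrt{15400} = 10 \sqrt{154}$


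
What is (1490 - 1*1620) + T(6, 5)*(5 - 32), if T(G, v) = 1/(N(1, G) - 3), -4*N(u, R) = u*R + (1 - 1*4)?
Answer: -614/5 ≈ -122.80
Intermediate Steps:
N(u, R) = ¾ - R*u/4 (N(u, R) = -(u*R + (1 - 1*4))/4 = -(R*u + (1 - 4))/4 = -(R*u - 3)/4 = -(-3 + R*u)/4 = ¾ - R*u/4)
T(G, v) = 1/(-9/4 - G/4) (T(G, v) = 1/((¾ - ¼*G*1) - 3) = 1/((¾ - G/4) - 3) = 1/(-9/4 - G/4))
(1490 - 1*1620) + T(6, 5)*(5 - 32) = (1490 - 1*1620) + (-4/(9 + 6))*(5 - 32) = (1490 - 1620) - 4/15*(-27) = -130 - 4*1/15*(-27) = -130 - 4/15*(-27) = -130 + 36/5 = -614/5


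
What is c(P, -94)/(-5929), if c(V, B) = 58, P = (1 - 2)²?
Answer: -58/5929 ≈ -0.0097824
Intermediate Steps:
P = 1 (P = (-1)² = 1)
c(P, -94)/(-5929) = 58/(-5929) = 58*(-1/5929) = -58/5929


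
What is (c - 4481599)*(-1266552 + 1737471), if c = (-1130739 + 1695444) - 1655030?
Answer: -2623924878156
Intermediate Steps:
c = -1090325 (c = 564705 - 1655030 = -1090325)
(c - 4481599)*(-1266552 + 1737471) = (-1090325 - 4481599)*(-1266552 + 1737471) = -5571924*470919 = -2623924878156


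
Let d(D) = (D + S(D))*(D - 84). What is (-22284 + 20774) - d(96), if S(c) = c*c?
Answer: -113254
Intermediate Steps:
S(c) = c²
d(D) = (-84 + D)*(D + D²) (d(D) = (D + D²)*(D - 84) = (D + D²)*(-84 + D) = (-84 + D)*(D + D²))
(-22284 + 20774) - d(96) = (-22284 + 20774) - 96*(-84 + 96² - 83*96) = -1510 - 96*(-84 + 9216 - 7968) = -1510 - 96*1164 = -1510 - 1*111744 = -1510 - 111744 = -113254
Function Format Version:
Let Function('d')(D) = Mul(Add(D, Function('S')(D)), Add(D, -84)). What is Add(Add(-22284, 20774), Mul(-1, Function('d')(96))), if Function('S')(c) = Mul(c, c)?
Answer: -113254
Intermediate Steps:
Function('S')(c) = Pow(c, 2)
Function('d')(D) = Mul(Add(-84, D), Add(D, Pow(D, 2))) (Function('d')(D) = Mul(Add(D, Pow(D, 2)), Add(D, -84)) = Mul(Add(D, Pow(D, 2)), Add(-84, D)) = Mul(Add(-84, D), Add(D, Pow(D, 2))))
Add(Add(-22284, 20774), Mul(-1, Function('d')(96))) = Add(Add(-22284, 20774), Mul(-1, Mul(96, Add(-84, Pow(96, 2), Mul(-83, 96))))) = Add(-1510, Mul(-1, Mul(96, Add(-84, 9216, -7968)))) = Add(-1510, Mul(-1, Mul(96, 1164))) = Add(-1510, Mul(-1, 111744)) = Add(-1510, -111744) = -113254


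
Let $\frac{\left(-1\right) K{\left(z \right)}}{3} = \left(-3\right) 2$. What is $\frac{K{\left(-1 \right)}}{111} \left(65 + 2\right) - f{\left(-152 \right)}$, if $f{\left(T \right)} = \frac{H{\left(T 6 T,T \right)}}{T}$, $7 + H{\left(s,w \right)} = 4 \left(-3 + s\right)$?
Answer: $\frac{1082987}{296} \approx 3658.7$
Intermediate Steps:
$K{\left(z \right)} = 18$ ($K{\left(z \right)} = - 3 \left(\left(-3\right) 2\right) = \left(-3\right) \left(-6\right) = 18$)
$H{\left(s,w \right)} = -19 + 4 s$ ($H{\left(s,w \right)} = -7 + 4 \left(-3 + s\right) = -7 + \left(-12 + 4 s\right) = -19 + 4 s$)
$f{\left(T \right)} = \frac{-19 + 24 T^{2}}{T}$ ($f{\left(T \right)} = \frac{-19 + 4 T 6 T}{T} = \frac{-19 + 4 \cdot 6 T T}{T} = \frac{-19 + 4 \cdot 6 T^{2}}{T} = \frac{-19 + 24 T^{2}}{T}$)
$\frac{K{\left(-1 \right)}}{111} \left(65 + 2\right) - f{\left(-152 \right)} = \frac{18}{111} \left(65 + 2\right) - \left(- \frac{19}{-152} + 24 \left(-152\right)\right) = 18 \cdot \frac{1}{111} \cdot 67 - \left(\left(-19\right) \left(- \frac{1}{152}\right) - 3648\right) = \frac{6}{37} \cdot 67 - \left(\frac{1}{8} - 3648\right) = \frac{402}{37} - - \frac{29183}{8} = \frac{402}{37} + \frac{29183}{8} = \frac{1082987}{296}$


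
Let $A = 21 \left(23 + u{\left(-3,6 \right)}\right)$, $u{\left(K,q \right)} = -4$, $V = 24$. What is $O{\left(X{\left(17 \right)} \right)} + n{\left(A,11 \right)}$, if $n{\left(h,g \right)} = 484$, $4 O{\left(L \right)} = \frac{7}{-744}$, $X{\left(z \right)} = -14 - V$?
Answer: $\frac{1440377}{2976} \approx 484.0$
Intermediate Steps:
$X{\left(z \right)} = -38$ ($X{\left(z \right)} = -14 - 24 = -38$)
$A = 399$ ($A = 21 \left(23 - 4\right) = 21 \cdot 19 = 399$)
$O{\left(L \right)} = - \frac{7}{2976}$ ($O{\left(L \right)} = \frac{7 \frac{1}{-744}}{4} = \frac{7 \left(- \frac{1}{744}\right)}{4} = \frac{1}{4} \left(- \frac{7}{744}\right) = - \frac{7}{2976}$)
$O{\left(X{\left(17 \right)} \right)} + n{\left(A,11 \right)} = - \frac{7}{2976} + 484 = \frac{1440377}{2976}$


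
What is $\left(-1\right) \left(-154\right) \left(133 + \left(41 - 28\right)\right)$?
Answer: $22484$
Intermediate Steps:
$\left(-1\right) \left(-154\right) \left(133 + \left(41 - 28\right)\right) = 154 \left(133 + \left(41 - 28\right)\right) = 154 \left(133 + 13\right) = 154 \cdot 146 = 22484$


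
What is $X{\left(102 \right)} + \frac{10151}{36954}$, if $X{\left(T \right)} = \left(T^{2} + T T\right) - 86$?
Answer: $\frac{765770939}{36954} \approx 20722.0$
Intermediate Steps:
$X{\left(T \right)} = -86 + 2 T^{2}$ ($X{\left(T \right)} = \left(T^{2} + T^{2}\right) - 86 = 2 T^{2} - 86 = -86 + 2 T^{2}$)
$X{\left(102 \right)} + \frac{10151}{36954} = \left(-86 + 2 \cdot 102^{2}\right) + \frac{10151}{36954} = \left(-86 + 2 \cdot 10404\right) + 10151 \cdot \frac{1}{36954} = \left(-86 + 20808\right) + \frac{10151}{36954} = 20722 + \frac{10151}{36954} = \frac{765770939}{36954}$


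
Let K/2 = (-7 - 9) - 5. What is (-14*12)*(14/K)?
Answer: 56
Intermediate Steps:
K = -42 (K = 2*((-7 - 9) - 5) = 2*(-16 - 5) = 2*(-21) = -42)
(-14*12)*(14/K) = (-14*12)*(14/(-42)) = -2352*(-1)/42 = -168*(-1/3) = 56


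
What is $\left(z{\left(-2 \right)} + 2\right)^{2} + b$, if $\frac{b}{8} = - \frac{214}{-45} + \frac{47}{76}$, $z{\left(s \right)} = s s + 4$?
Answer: $\frac{122258}{855} \approx 142.99$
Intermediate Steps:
$z{\left(s \right)} = 4 + s^{2}$ ($z{\left(s \right)} = s^{2} + 4 = 4 + s^{2}$)
$b = \frac{36758}{855}$ ($b = 8 \left(- \frac{214}{-45} + \frac{47}{76}\right) = 8 \left(\left(-214\right) \left(- \frac{1}{45}\right) + 47 \cdot \frac{1}{76}\right) = 8 \left(\frac{214}{45} + \frac{47}{76}\right) = 8 \cdot \frac{18379}{3420} = \frac{36758}{855} \approx 42.992$)
$\left(z{\left(-2 \right)} + 2\right)^{2} + b = \left(\left(4 + \left(-2\right)^{2}\right) + 2\right)^{2} + \frac{36758}{855} = \left(\left(4 + 4\right) + 2\right)^{2} + \frac{36758}{855} = \left(8 + 2\right)^{2} + \frac{36758}{855} = 10^{2} + \frac{36758}{855} = 100 + \frac{36758}{855} = \frac{122258}{855}$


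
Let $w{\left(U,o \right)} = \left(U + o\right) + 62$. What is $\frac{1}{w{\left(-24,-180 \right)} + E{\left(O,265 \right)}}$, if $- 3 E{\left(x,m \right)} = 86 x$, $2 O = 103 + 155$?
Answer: $- \frac{1}{3840} \approx -0.00026042$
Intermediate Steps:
$w{\left(U,o \right)} = 62 + U + o$
$O = 129$ ($O = \frac{103 + 155}{2} = \frac{1}{2} \cdot 258 = 129$)
$E{\left(x,m \right)} = - \frac{86 x}{3}$
$\frac{1}{w{\left(-24,-180 \right)} + E{\left(O,265 \right)}} = \frac{1}{\left(62 - 24 - 180\right) - 3698} = \frac{1}{-142 - 3698} = \frac{1}{-3840} = - \frac{1}{3840}$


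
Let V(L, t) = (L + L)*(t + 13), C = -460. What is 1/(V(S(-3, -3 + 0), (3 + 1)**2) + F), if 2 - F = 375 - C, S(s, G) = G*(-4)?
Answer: -1/137 ≈ -0.0072993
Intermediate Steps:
S(s, G) = -4*G
V(L, t) = 2*L*(13 + t) (V(L, t) = (2*L)*(13 + t) = 2*L*(13 + t))
F = -833 (F = 2 - (375 - 1*(-460)) = 2 - (375 + 460) = 2 - 1*835 = 2 - 835 = -833)
1/(V(S(-3, -3 + 0), (3 + 1)**2) + F) = 1/(2*(-4*(-3 + 0))*(13 + (3 + 1)**2) - 833) = 1/(2*(-4*(-3))*(13 + 4**2) - 833) = 1/(2*12*(13 + 16) - 833) = 1/(2*12*29 - 833) = 1/(696 - 833) = 1/(-137) = -1/137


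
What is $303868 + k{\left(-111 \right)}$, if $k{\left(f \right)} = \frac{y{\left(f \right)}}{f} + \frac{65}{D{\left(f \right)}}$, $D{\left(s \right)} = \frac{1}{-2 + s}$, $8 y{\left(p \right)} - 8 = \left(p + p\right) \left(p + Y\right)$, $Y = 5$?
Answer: $\frac{65822221}{222} \approx 2.965 \cdot 10^{5}$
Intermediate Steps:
$y{\left(p \right)} = 1 + \frac{p \left(5 + p\right)}{4}$ ($y{\left(p \right)} = 1 + \frac{\left(p + p\right) \left(p + 5\right)}{8} = 1 + \frac{2 p \left(5 + p\right)}{8} = 1 + \frac{p \left(5 + p\right)}{4}$)
$k{\left(f \right)} = -130 + 65 f + \frac{1 + \frac{f^{2}}{4} + \frac{5 f}{4}}{f}$ ($k{\left(f \right)} = \frac{1 + \frac{f^{2}}{4} + \frac{5 f}{4}}{f} + \frac{65}{\frac{1}{-2 + f}} = \frac{1 + \frac{f^{2}}{4} + \frac{5 f}{4}}{f} + 65 \left(-2 + f\right) = \frac{1 + \frac{f^{2}}{4} + \frac{5 f}{4}}{f} + \left(-130 + 65 f\right) = -130 + 65 f + \frac{1 + \frac{f^{2}}{4} + \frac{5 f}{4}}{f}$)
$303868 + k{\left(-111 \right)} = 303868 + \left(- \frac{515}{4} + \frac{1}{-111} + \frac{261}{4} \left(-111\right)\right) = 303868 - \frac{1636475}{222} = \frac{65822221}{222}$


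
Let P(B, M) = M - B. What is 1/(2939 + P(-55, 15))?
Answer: 1/3009 ≈ 0.00033234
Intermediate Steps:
1/(2939 + P(-55, 15)) = 1/(2939 + (15 - 1*(-55))) = 1/(2939 + (15 + 55)) = 1/(2939 + 70) = 1/3009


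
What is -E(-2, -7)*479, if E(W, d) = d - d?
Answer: 0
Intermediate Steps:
E(W, d) = 0
-E(-2, -7)*479 = -0*479 = -1*0 = 0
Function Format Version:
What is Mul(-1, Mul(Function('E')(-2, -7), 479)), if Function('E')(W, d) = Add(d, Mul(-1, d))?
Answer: 0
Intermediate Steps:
Function('E')(W, d) = 0
Mul(-1, Mul(Function('E')(-2, -7), 479)) = Mul(-1, Mul(0, 479)) = Mul(-1, 0) = 0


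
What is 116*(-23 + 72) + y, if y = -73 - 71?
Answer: 5540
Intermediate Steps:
y = -144
116*(-23 + 72) + y = 116*(-23 + 72) - 144 = 116*49 - 144 = 5684 - 144 = 5540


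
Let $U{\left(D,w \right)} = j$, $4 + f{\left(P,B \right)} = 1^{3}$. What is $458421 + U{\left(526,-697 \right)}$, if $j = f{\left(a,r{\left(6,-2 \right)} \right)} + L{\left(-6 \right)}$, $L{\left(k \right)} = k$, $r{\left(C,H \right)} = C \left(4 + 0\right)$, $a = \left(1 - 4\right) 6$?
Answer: $458412$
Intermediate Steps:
$a = -18$ ($a = \left(-3\right) 6 = -18$)
$r{\left(C,H \right)} = 4 C$ ($r{\left(C,H \right)} = C 4 = 4 C$)
$f{\left(P,B \right)} = -3$ ($f{\left(P,B \right)} = -4 + 1^{3} = -4 + 1 = -3$)
$j = -9$ ($j = -3 - 6 = -9$)
$U{\left(D,w \right)} = -9$
$458421 + U{\left(526,-697 \right)} = 458421 - 9 = 458412$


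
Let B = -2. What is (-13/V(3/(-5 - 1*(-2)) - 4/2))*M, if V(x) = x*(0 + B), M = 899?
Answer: -11687/6 ≈ -1947.8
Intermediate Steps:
V(x) = -2*x (V(x) = x*(0 - 2) = x*(-2) = -2*x)
(-13/V(3/(-5 - 1*(-2)) - 4/2))*M = -13*(-1/(2*(3/(-5 - 1*(-2)) - 4/2)))*899 = -13*(-1/(2*(3/(-5 + 2) - 4*1/2)))*899 = -13*(-1/(2*(3/(-3) - 2)))*899 = -13*(-1/(2*(3*(-1/3) - 2)))*899 = -13*(-1/(2*(-1 - 2)))*899 = -13/((-2*(-3)))*899 = -13/6*899 = -11687/6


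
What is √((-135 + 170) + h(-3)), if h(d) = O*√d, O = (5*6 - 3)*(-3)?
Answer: √(35 - 81*I*√3) ≈ 9.4762 - 7.4026*I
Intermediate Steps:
O = -81 (O = (30 - 3)*(-3) = 27*(-3) = -81)
h(d) = -81*√d
√((-135 + 170) + h(-3)) = √((-135 + 170) - 81*I*√3) = √(35 - 81*I*√3)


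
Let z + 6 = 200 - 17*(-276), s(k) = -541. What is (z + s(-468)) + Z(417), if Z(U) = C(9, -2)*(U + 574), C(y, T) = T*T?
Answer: 8309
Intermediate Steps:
C(y, T) = T²
Z(U) = 2296 + 4*U (Z(U) = (-2)²*(U + 574) = 4*(574 + U) = 2296 + 4*U)
z = 4886 (z = -6 + (200 - 17*(-276)) = -6 + (200 + 4692) = -6 + 4892 = 4886)
(z + s(-468)) + Z(417) = (4886 - 541) + (2296 + 4*417) = 4345 + (2296 + 1668) = 4345 + 3964 = 8309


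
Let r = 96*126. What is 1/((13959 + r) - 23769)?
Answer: 1/2286 ≈ 0.00043745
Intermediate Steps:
r = 12096
1/((13959 + r) - 23769) = 1/((13959 + 12096) - 23769) = 1/(26055 - 23769) = 1/2286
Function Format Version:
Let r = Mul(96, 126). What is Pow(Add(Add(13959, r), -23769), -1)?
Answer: Rational(1, 2286) ≈ 0.00043745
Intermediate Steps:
r = 12096
Pow(Add(Add(13959, r), -23769), -1) = Pow(Add(Add(13959, 12096), -23769), -1) = Pow(Add(26055, -23769), -1) = Pow(2286, -1) = Rational(1, 2286)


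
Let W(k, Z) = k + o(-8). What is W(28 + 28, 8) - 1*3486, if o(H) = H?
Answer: -3438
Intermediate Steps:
W(k, Z) = -8 + k (W(k, Z) = k - 8 = -8 + k)
W(28 + 28, 8) - 1*3486 = (-8 + (28 + 28)) - 1*3486 = (-8 + 56) - 3486 = 48 - 3486 = -3438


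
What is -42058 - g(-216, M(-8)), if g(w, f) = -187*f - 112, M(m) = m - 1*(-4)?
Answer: -42694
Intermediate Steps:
M(m) = 4 + m (M(m) = m + 4 = 4 + m)
g(w, f) = -112 - 187*f
-42058 - g(-216, M(-8)) = -42058 - (-112 - 187*(4 - 8)) = -42058 - (-112 - 187*(-4)) = -42058 - (-112 + 748) = -42058 - 1*636 = -42058 - 636 = -42694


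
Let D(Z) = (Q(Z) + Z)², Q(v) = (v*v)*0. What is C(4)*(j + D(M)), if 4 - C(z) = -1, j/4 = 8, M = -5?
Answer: 285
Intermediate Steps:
j = 32 (j = 4*8 = 32)
Q(v) = 0 (Q(v) = v²*0 = 0)
C(z) = 5 (C(z) = 4 - 1*(-1) = 4 + 1 = 5)
D(Z) = Z² (D(Z) = (0 + Z)² = Z²)
C(4)*(j + D(M)) = 5*(32 + (-5)²) = 5*(32 + 25) = 5*57 = 285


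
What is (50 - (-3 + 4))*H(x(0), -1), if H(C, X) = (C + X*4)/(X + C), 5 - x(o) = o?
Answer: 49/4 ≈ 12.250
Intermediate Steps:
x(o) = 5 - o
H(C, X) = (C + 4*X)/(C + X)
(50 - (-3 + 4))*H(x(0), -1) = (50 - (-3 + 4))*(((5 - 1*0) + 4*(-1))/((5 - 1*0) - 1)) = (50 - 1)*(((5 + 0) - 4)/((5 + 0) - 1)) = (50 - 1*1)*((5 - 4)/(5 - 1)) = (50 - 1)*(1/4) = 49*((¼)*1) = 49*(¼) = 49/4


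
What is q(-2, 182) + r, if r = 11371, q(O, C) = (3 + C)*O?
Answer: 11001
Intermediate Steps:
q(O, C) = O*(3 + C)
q(-2, 182) + r = -2*(3 + 182) + 11371 = -2*185 + 11371 = -370 + 11371 = 11001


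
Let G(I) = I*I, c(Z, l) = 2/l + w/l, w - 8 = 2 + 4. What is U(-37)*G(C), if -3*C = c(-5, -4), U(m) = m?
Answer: -592/9 ≈ -65.778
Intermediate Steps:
w = 14 (w = 8 + (2 + 4) = 8 + 6 = 14)
c(Z, l) = 16/l (c(Z, l) = 2/l + 14/l = 16/l)
C = 4/3 (C = -16/(3*(-4)) = -16*(-1)/(3*4) = -⅓*(-4) = 4/3 ≈ 1.3333)
G(I) = I²
U(-37)*G(C) = -37*(4/3)² = -37*16/9 = -592/9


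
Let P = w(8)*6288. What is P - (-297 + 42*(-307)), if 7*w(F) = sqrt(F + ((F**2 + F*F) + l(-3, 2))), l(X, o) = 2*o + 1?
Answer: 13191 + 6288*sqrt(141)/7 ≈ 23858.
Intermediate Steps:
l(X, o) = 1 + 2*o
w(F) = sqrt(5 + F + 2*F**2)/7 (w(F) = sqrt(F + ((F**2 + F*F) + (1 + 2*2)))/7 = sqrt(F + ((F**2 + F**2) + (1 + 4)))/7 = sqrt(F + (2*F**2 + 5))/7 = sqrt(F + (5 + 2*F**2))/7 = sqrt(5 + F + 2*F**2)/7)
P = 6288*sqrt(141)/7 (P = (sqrt(5 + 8 + 2*8**2)/7)*6288 = (sqrt(5 + 8 + 2*64)/7)*6288 = (sqrt(5 + 8 + 128)/7)*6288 = (sqrt(141)/7)*6288 = 6288*sqrt(141)/7 ≈ 10667.)
P - (-297 + 42*(-307)) = 6288*sqrt(141)/7 - (-297 + 42*(-307)) = 6288*sqrt(141)/7 - (-297 - 12894) = 6288*sqrt(141)/7 - 1*(-13191) = 6288*sqrt(141)/7 + 13191 = 13191 + 6288*sqrt(141)/7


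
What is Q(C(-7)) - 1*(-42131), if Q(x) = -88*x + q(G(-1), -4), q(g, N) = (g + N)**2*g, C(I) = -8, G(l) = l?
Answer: 42810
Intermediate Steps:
q(g, N) = g*(N + g)**2 (q(g, N) = (N + g)**2*g = g*(N + g)**2)
Q(x) = -25 - 88*x (Q(x) = -88*x - (-4 - 1)**2 = -88*x - 1*(-5)**2 = -88*x - 1*25 = -88*x - 25 = -25 - 88*x)
Q(C(-7)) - 1*(-42131) = (-25 - 88*(-8)) - 1*(-42131) = (-25 + 704) + 42131 = 679 + 42131 = 42810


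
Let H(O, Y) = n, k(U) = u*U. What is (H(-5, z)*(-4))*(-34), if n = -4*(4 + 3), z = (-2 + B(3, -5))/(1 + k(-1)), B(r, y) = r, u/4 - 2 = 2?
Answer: -3808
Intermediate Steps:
u = 16 (u = 8 + 4*2 = 8 + 8 = 16)
k(U) = 16*U
z = -1/15 (z = (-2 + 3)/(1 + 16*(-1)) = 1/(1 - 16) = 1/(-15) = 1*(-1/15) = -1/15 ≈ -0.066667)
n = -28 (n = -4*7 = -28)
H(O, Y) = -28
(H(-5, z)*(-4))*(-34) = -28*(-4)*(-34) = 112*(-34) = -3808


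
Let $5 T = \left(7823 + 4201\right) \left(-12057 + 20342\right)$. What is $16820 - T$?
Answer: $-19906948$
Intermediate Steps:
$T = 19923768$ ($T = \frac{\left(7823 + 4201\right) \left(-12057 + 20342\right)}{5} = \frac{12024 \cdot 8285}{5} = \frac{1}{5} \cdot 99618840 = 19923768$)
$16820 - T = 16820 - 19923768 = -19906948$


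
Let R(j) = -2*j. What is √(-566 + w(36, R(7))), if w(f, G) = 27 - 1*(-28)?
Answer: I*√511 ≈ 22.605*I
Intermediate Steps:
w(f, G) = 55 (w(f, G) = 27 + 28 = 55)
√(-566 + w(36, R(7))) = √(-566 + 55) = √(-511) = I*√511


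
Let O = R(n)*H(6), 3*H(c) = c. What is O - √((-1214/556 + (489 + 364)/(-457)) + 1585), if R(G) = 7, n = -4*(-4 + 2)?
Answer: 14 - √25517618134342/127046 ≈ -25.761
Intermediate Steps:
H(c) = c/3
n = 8 (n = -4*(-2) = 8)
O = 14 (O = 7*((⅓)*6) = 7*2 = 14)
O - √((-1214/556 + (489 + 364)/(-457)) + 1585) = 14 - √((-1214/556 + (489 + 364)/(-457)) + 1585) = 14 - √((-1214*1/556 + 853*(-1/457)) + 1585) = 14 - √((-607/278 - 853/457) + 1585) = 14 - √(-514533/127046 + 1585) = 14 - √(200853377/127046) = 14 - √25517618134342/127046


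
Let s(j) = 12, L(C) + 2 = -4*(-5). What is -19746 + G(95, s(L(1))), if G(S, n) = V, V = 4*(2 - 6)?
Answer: -19762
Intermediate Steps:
L(C) = 18 (L(C) = -2 - 4*(-5) = -2 + 20 = 18)
V = -16 (V = 4*(-4) = -16)
G(S, n) = -16
-19746 + G(95, s(L(1))) = -19746 - 16 = -19762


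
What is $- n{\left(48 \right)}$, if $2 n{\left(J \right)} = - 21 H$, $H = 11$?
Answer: $\frac{231}{2} \approx 115.5$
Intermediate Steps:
$n{\left(J \right)} = - \frac{231}{2}$ ($n{\left(J \right)} = \frac{\left(-21\right) 11}{2} = \frac{1}{2} \left(-231\right) = - \frac{231}{2}$)
$- n{\left(48 \right)} = \left(-1\right) \left(- \frac{231}{2}\right) = \frac{231}{2}$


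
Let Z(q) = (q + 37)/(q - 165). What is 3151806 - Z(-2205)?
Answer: 3734889026/1185 ≈ 3.1518e+6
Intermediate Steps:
Z(q) = (37 + q)/(-165 + q)
3151806 - Z(-2205) = 3151806 - (37 - 2205)/(-165 - 2205) = 3151806 - (-2168)/(-2370) = 3151806 - (-1)*(-2168)/2370 = 3151806 - 1*1084/1185 = 3151806 - 1084/1185 = 3734889026/1185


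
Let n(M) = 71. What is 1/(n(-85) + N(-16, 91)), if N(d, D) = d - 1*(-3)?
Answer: 1/58 ≈ 0.017241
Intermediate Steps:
N(d, D) = 3 + d (N(d, D) = d + 3 = 3 + d)
1/(n(-85) + N(-16, 91)) = 1/(71 + (3 - 16)) = 1/(71 - 13) = 1/58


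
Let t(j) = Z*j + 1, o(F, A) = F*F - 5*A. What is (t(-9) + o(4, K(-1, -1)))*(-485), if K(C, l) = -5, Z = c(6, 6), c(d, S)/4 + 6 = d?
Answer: -20370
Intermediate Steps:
c(d, S) = -24 + 4*d
Z = 0 (Z = -24 + 4*6 = -24 + 24 = 0)
o(F, A) = F**2 - 5*A
t(j) = 1 (t(j) = 0*j + 1 = 0 + 1 = 1)
(t(-9) + o(4, K(-1, -1)))*(-485) = (1 + (4**2 - 5*(-5)))*(-485) = (1 + (16 + 25))*(-485) = (1 + 41)*(-485) = 42*(-485) = -20370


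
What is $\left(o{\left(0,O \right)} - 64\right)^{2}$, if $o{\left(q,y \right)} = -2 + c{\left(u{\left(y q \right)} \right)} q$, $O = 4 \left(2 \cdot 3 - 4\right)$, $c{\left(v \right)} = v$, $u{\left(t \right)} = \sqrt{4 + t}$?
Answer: $4356$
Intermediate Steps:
$O = 8$ ($O = 4 \left(6 - 4\right) = 4 \cdot 2 = 8$)
$o{\left(q,y \right)} = -2 + q \sqrt{4 + q y}$ ($o{\left(q,y \right)} = -2 + \sqrt{4 + y q} q = -2 + \sqrt{4 + q y} q = -2 + q \sqrt{4 + q y}$)
$\left(o{\left(0,O \right)} - 64\right)^{2} = \left(\left(-2 + 0 \sqrt{4 + 0 \cdot 8}\right) - 64\right)^{2} = \left(\left(-2 + 0 \sqrt{4 + 0}\right) - 64\right)^{2} = \left(\left(-2 + 0 \sqrt{4}\right) - 64\right)^{2} = \left(\left(-2 + 0 \cdot 2\right) - 64\right)^{2} = \left(\left(-2 + 0\right) - 64\right)^{2} = \left(-2 - 64\right)^{2} = \left(-66\right)^{2} = 4356$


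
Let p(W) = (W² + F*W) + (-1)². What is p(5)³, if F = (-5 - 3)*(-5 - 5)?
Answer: 77308776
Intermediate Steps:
F = 80 (F = -8*(-10) = 80)
p(W) = 1 + W² + 80*W (p(W) = (W² + 80*W) + (-1)² = (W² + 80*W) + 1 = 1 + W² + 80*W)
p(5)³ = (1 + 5² + 80*5)³ = (1 + 25 + 400)³ = 426³ = 77308776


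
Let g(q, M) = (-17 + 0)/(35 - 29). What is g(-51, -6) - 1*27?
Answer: -179/6 ≈ -29.833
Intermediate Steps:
g(q, M) = -17/6
g(-51, -6) - 1*27 = -17/6 - 1*27 = -17/6 - 27 = -179/6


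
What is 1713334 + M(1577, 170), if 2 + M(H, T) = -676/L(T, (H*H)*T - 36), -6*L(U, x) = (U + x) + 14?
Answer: 120726534989992/70463013 ≈ 1.7133e+6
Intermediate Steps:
L(U, x) = -7/3 - U/6 - x/6 (L(U, x) = -((U + x) + 14)/6 = -(14 + U + x)/6 = -7/3 - U/6 - x/6)
M(H, T) = -2 - 676/(11/3 - T/6 - T*H**2/6) (M(H, T) = -2 - 676/(-7/3 - T/6 - ((H*H)*T - 36)/6) = -2 - 676/(-7/3 - T/6 - (H**2*T - 36)/6) = -2 - 676/(-7/3 - T/6 - (T*H**2 - 36)/6) = -2 - 676/(-7/3 - T/6 - (-36 + T*H**2)/6) = -2 - 676/(-7/3 - T/6 + (6 - T*H**2/6)) = -2 - 676/(11/3 - T/6 - T*H**2/6))
1713334 + M(1577, 170) = 1713334 + 2*(2050 - 1*170 - 1*170*1577**2)/(-22 + 170 + 170*1577**2) = 1713334 + 2*(2050 - 170 - 1*170*2486929)/(-22 + 170 + 170*2486929) = 1713334 + 2*(2050 - 170 - 422777930)/(-22 + 170 + 422777930) = 1713334 + 2*(-422776050)/422778078 = 1713334 + 2*(1/422778078)*(-422776050) = 1713334 - 140925350/70463013 = 120726534989992/70463013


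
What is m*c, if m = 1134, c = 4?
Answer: 4536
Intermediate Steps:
m*c = 1134*4 = 4536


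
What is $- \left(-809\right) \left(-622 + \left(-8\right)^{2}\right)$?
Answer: $-451422$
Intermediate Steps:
$- \left(-809\right) \left(-622 + \left(-8\right)^{2}\right) = - \left(-809\right) \left(-622 + 64\right) = - \left(-809\right) \left(-558\right) = \left(-1\right) 451422 = -451422$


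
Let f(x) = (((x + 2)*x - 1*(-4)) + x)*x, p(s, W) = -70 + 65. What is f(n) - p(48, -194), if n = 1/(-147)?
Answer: 15796619/3176523 ≈ 4.9729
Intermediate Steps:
p(s, W) = -5
n = -1/147 ≈ -0.0068027
f(x) = x*(4 + x + x*(2 + x)) (f(x) = (((2 + x)*x + 4) + x)*x = ((x*(2 + x) + 4) + x)*x = ((4 + x*(2 + x)) + x)*x = (4 + x + x*(2 + x))*x = x*(4 + x + x*(2 + x)))
f(n) - p(48, -194) = -(4 + (-1/147)**2 + 3*(-1/147))/147 - 1*(-5) = -(4 + 1/21609 - 1/49)/147 + 5 = -1/147*85996/21609 + 5 = -85996/3176523 + 5 = 15796619/3176523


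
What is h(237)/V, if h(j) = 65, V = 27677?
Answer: 5/2129 ≈ 0.0023485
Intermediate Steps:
h(237)/V = 65/27677 = 65*(1/27677) = 5/2129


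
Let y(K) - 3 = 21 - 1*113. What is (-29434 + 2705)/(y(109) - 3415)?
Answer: 26729/3504 ≈ 7.6281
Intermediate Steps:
y(K) = -89 (y(K) = 3 + (21 - 1*113) = 3 + (21 - 113) = 3 - 92 = -89)
(-29434 + 2705)/(y(109) - 3415) = (-29434 + 2705)/(-89 - 3415) = -26729/(-3504) = -26729*(-1/3504) = 26729/3504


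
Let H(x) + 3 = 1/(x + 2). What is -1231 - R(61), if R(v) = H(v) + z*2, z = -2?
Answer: -77113/63 ≈ -1224.0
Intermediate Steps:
H(x) = -3 + 1/(2 + x) (H(x) = -3 + 1/(x + 2) = -3 + 1/(2 + x))
R(v) = -4 + (-5 - 3*v)/(2 + v) (R(v) = (-5 - 3*v)/(2 + v) - 2*2 = (-5 - 3*v)/(2 + v) - 4 = -4 + (-5 - 3*v)/(2 + v))
-1231 - R(61) = -1231 - (-13 - 7*61)/(2 + 61) = -1231 - (-13 - 427)/63 = -1231 - (-440)/63 = -1231 - 1*(-440/63) = -1231 + 440/63 = -77113/63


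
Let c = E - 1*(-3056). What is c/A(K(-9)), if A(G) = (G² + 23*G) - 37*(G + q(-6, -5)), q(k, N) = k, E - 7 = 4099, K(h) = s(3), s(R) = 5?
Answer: 7162/177 ≈ 40.463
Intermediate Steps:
K(h) = 5
E = 4106 (E = 7 + 4099 = 4106)
c = 7162 (c = 4106 - 1*(-3056) = 4106 + 3056 = 7162)
A(G) = 222 + G² - 14*G (A(G) = (G² + 23*G) - 37*(G - 6) = (G² + 23*G) - 37*(-6 + G) = (G² + 23*G) + (222 - 37*G) = 222 + G² - 14*G)
c/A(K(-9)) = 7162/(222 + 5² - 14*5) = 7162/(222 + 25 - 70) = 7162/177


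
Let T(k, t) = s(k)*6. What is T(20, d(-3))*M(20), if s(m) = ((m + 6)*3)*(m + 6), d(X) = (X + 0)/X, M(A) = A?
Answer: 243360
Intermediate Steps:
d(X) = 1 (d(X) = X/X = 1)
s(m) = (6 + m)*(18 + 3*m) (s(m) = ((6 + m)*3)*(6 + m) = (18 + 3*m)*(6 + m) = (6 + m)*(18 + 3*m))
T(k, t) = 648 + 18*k**2 + 216*k (T(k, t) = (108 + 3*k**2 + 36*k)*6 = 648 + 18*k**2 + 216*k)
T(20, d(-3))*M(20) = (648 + 18*20**2 + 216*20)*20 = (648 + 18*400 + 4320)*20 = (648 + 7200 + 4320)*20 = 12168*20 = 243360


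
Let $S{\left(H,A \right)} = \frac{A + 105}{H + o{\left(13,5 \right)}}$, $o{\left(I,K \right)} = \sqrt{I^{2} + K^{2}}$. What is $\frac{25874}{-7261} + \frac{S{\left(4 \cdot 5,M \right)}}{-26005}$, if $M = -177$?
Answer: $- \frac{13859733838}{3889739483} - \frac{36 \sqrt{194}}{2678515} \approx -3.5633$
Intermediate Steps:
$S{\left(H,A \right)} = \frac{105 + A}{H + \sqrt{194}}$ ($S{\left(H,A \right)} = \frac{A + 105}{H + \sqrt{13^{2} + 5^{2}}} = \frac{105 + A}{H + \sqrt{169 + 25}} = \frac{105 + A}{H + \sqrt{194}}$)
$\frac{25874}{-7261} + \frac{S{\left(4 \cdot 5,M \right)}}{-26005} = \frac{25874}{-7261} + \frac{\frac{1}{4 \cdot 5 + \sqrt{194}} \left(105 - 177\right)}{-26005} = 25874 \left(- \frac{1}{7261}\right) + \frac{1}{20 + \sqrt{194}} \left(-72\right) \left(- \frac{1}{26005}\right) = - \frac{25874}{7261} + - \frac{72}{20 + \sqrt{194}} \left(- \frac{1}{26005}\right) = - \frac{25874}{7261} + \frac{72}{26005 \left(20 + \sqrt{194}\right)}$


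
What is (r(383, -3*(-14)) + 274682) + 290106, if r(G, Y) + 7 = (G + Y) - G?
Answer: 564823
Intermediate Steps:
r(G, Y) = -7 + Y (r(G, Y) = -7 + ((G + Y) - G) = -7 + Y)
(r(383, -3*(-14)) + 274682) + 290106 = ((-7 - 3*(-14)) + 274682) + 290106 = ((-7 + 42) + 274682) + 290106 = (35 + 274682) + 290106 = 274717 + 290106 = 564823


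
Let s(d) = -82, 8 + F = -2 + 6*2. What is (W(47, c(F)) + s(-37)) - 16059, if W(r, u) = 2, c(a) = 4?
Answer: -16139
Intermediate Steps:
F = 2 (F = -8 + (-2 + 6*2) = -8 + (-2 + 12) = -8 + 10 = 2)
(W(47, c(F)) + s(-37)) - 16059 = (2 - 82) - 16059 = -80 - 16059 = -16139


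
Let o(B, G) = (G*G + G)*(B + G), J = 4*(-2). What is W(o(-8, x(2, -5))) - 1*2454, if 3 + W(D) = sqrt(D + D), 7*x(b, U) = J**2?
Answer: -2457 + 32*sqrt(497)/49 ≈ -2442.4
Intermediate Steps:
J = -8
x(b, U) = 64/7 (x(b, U) = (1/7)*(-8)**2 = (1/7)*64 = 64/7)
o(B, G) = (B + G)*(G + G**2) (o(B, G) = (G**2 + G)*(B + G) = (G + G**2)*(B + G) = (B + G)*(G + G**2))
W(D) = -3 + sqrt(2)*sqrt(D) (W(D) = -3 + sqrt(D + D) = -3 + sqrt(2*D) = -3 + sqrt(2)*sqrt(D))
W(o(-8, x(2, -5))) - 1*2454 = (-3 + sqrt(2)*sqrt(64*(-8 + 64/7 + (64/7)**2 - 8*64/7)/7)) - 1*2454 = (-3 + sqrt(2)*sqrt(64*(-8 + 64/7 + 4096/49 - 512/7)/7)) - 2454 = (-3 + sqrt(2)*sqrt((64/7)*(568/49))) - 2454 = (-3 + sqrt(2)*sqrt(36352/343)) - 2454 = (-3 + sqrt(2)*(16*sqrt(994)/49)) - 2454 = (-3 + 32*sqrt(497)/49) - 2454 = -2457 + 32*sqrt(497)/49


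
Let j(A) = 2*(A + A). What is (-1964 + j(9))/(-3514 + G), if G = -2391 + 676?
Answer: 1928/5229 ≈ 0.36871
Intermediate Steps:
j(A) = 4*A (j(A) = 2*(2*A) = 4*A)
G = -1715
(-1964 + j(9))/(-3514 + G) = (-1964 + 4*9)/(-3514 - 1715) = (-1964 + 36)/(-5229) = -1928*(-1/5229) = 1928/5229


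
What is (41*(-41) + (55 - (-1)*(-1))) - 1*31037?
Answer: -32664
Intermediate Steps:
(41*(-41) + (55 - (-1)*(-1))) - 1*31037 = (-1681 + (55 - 1*1)) - 31037 = (-1681 + (55 - 1)) - 31037 = (-1681 + 54) - 31037 = -1627 - 31037 = -32664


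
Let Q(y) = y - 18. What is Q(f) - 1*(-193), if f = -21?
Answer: 154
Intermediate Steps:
Q(y) = -18 + y
Q(f) - 1*(-193) = (-18 - 21) - 1*(-193) = -39 + 193 = 154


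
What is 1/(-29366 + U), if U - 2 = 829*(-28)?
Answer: -1/52576 ≈ -1.9020e-5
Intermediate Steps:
U = -23210 (U = 2 + 829*(-28) = 2 - 23212 = -23210)
1/(-29366 + U) = 1/(-29366 - 23210) = 1/(-52576) = -1/52576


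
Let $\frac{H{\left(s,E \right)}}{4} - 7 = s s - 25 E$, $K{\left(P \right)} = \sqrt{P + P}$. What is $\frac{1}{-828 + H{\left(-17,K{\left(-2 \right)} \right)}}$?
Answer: $\frac{89}{41684} + \frac{25 i}{20842} \approx 0.0021351 + 0.0011995 i$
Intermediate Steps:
$K{\left(P \right)} = \sqrt{2} \sqrt{P}$ ($K{\left(P \right)} = \sqrt{2 P} = \sqrt{2} \sqrt{P}$)
$H{\left(s,E \right)} = 28 - 100 E + 4 s^{2}$ ($H{\left(s,E \right)} = 28 + 4 \left(s s - 25 E\right) = 28 + 4 \left(s^{2} - 25 E\right) = 28 - \left(- 4 s^{2} + 100 E\right) = 28 - 100 E + 4 s^{2}$)
$\frac{1}{-828 + H{\left(-17,K{\left(-2 \right)} \right)}} = \frac{1}{-828 + \left(28 - 100 \sqrt{2} \sqrt{-2} + 4 \left(-17\right)^{2}\right)} = \frac{1}{-828 + \left(28 - 100 \sqrt{2} i \sqrt{2} + 4 \cdot 289\right)} = \frac{1}{-828 + \left(28 - 100 \cdot 2 i + 1156\right)} = \frac{1}{-828 + \left(28 - 200 i + 1156\right)} = \frac{1}{-828 + \left(1184 - 200 i\right)} = \frac{1}{356 - 200 i} = \frac{356 + 200 i}{166736}$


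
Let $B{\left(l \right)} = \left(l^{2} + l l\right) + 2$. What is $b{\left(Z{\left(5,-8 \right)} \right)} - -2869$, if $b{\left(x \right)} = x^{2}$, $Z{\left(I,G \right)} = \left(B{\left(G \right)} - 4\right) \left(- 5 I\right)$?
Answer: $9925369$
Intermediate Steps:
$B{\left(l \right)} = 2 + 2 l^{2}$ ($B{\left(l \right)} = \left(l^{2} + l^{2}\right) + 2 = 2 l^{2} + 2 = 2 + 2 l^{2}$)
$Z{\left(I,G \right)} = - 5 I \left(-2 + 2 G^{2}\right)$ ($Z{\left(I,G \right)} = \left(\left(2 + 2 G^{2}\right) - 4\right) \left(- 5 I\right) = \left(-2 + 2 G^{2}\right) \left(- 5 I\right) = - 5 I \left(-2 + 2 G^{2}\right)$)
$b{\left(Z{\left(5,-8 \right)} \right)} - -2869 = \left(10 \cdot 5 \left(1 - \left(-8\right)^{2}\right)\right)^{2} - -2869 = \left(10 \cdot 5 \left(1 - 64\right)\right)^{2} + 2869 = \left(10 \cdot 5 \left(-63\right)\right)^{2} + 2869 = \left(-3150\right)^{2} + 2869 = 9922500 + 2869 = 9925369$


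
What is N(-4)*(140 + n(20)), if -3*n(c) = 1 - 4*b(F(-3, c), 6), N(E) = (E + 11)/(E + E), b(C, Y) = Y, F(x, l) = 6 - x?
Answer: -3101/24 ≈ -129.21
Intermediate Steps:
N(E) = (11 + E)/(2*E) (N(E) = (11 + E)/((2*E)) = (11 + E)*(1/(2*E)) = (11 + E)/(2*E))
n(c) = 23/3 (n(c) = -(1 - 4*6)/3 = -(1 - 24)/3 = -1/3*(-23) = 23/3)
N(-4)*(140 + n(20)) = ((1/2)*(11 - 4)/(-4))*(140 + 23/3) = ((1/2)*(-1/4)*7)*(443/3) = -7/8*443/3 = -3101/24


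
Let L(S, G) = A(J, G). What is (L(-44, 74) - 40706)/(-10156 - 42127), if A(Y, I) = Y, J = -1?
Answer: 40707/52283 ≈ 0.77859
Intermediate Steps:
L(S, G) = -1
(L(-44, 74) - 40706)/(-10156 - 42127) = (-1 - 40706)/(-10156 - 42127) = -40707/(-52283) = -40707*(-1/52283) = 40707/52283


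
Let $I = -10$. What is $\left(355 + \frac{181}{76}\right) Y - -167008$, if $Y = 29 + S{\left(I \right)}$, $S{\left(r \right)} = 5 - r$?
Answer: $\frac{3471923}{19} \approx 1.8273 \cdot 10^{5}$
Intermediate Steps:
$Y = 44$ ($Y = 29 + \left(5 - -10\right) = 29 + \left(5 + 10\right) = 29 + 15 = 44$)
$\left(355 + \frac{181}{76}\right) Y - -167008 = \left(355 + \frac{181}{76}\right) 44 - -167008 = \left(355 + 181 \cdot \frac{1}{76}\right) 44 + 167008 = \left(355 + \frac{181}{76}\right) 44 + 167008 = \frac{27161}{76} \cdot 44 + 167008 = \frac{298771}{19} + 167008 = \frac{3471923}{19}$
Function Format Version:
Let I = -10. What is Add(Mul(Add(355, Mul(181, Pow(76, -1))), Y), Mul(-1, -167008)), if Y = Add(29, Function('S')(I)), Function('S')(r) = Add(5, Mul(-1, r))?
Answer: Rational(3471923, 19) ≈ 1.8273e+5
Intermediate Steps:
Y = 44 (Y = Add(29, Add(5, Mul(-1, -10))) = Add(29, Add(5, 10)) = Add(29, 15) = 44)
Add(Mul(Add(355, Mul(181, Pow(76, -1))), Y), Mul(-1, -167008)) = Add(Mul(Add(355, Mul(181, Pow(76, -1))), 44), Mul(-1, -167008)) = Add(Mul(Add(355, Mul(181, Rational(1, 76))), 44), 167008) = Add(Mul(Add(355, Rational(181, 76)), 44), 167008) = Add(Mul(Rational(27161, 76), 44), 167008) = Add(Rational(298771, 19), 167008) = Rational(3471923, 19)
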